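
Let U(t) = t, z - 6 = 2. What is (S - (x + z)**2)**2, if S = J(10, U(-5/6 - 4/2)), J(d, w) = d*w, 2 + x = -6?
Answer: 7225/9 ≈ 802.78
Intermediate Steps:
z = 8 (z = 6 + 2 = 8)
x = -8 (x = -2 - 6 = -8)
S = -85/3 (S = 10*(-5/6 - 4/2) = 10*(-5*1/6 - 4*1/2) = 10*(-5/6 - 2) = 10*(-17/6) = -85/3 ≈ -28.333)
(S - (x + z)**2)**2 = (-85/3 - (-8 + 8)**2)**2 = (-85/3 - 1*0**2)**2 = (-85/3 - 1*0)**2 = (-85/3 + 0)**2 = (-85/3)**2 = 7225/9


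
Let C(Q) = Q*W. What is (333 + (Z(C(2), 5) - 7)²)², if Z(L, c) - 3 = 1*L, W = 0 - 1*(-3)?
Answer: 113569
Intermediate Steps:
W = 3 (W = 0 + 3 = 3)
C(Q) = 3*Q (C(Q) = Q*3 = 3*Q)
Z(L, c) = 3 + L (Z(L, c) = 3 + 1*L = 3 + L)
(333 + (Z(C(2), 5) - 7)²)² = (333 + ((3 + 3*2) - 7)²)² = (333 + ((3 + 6) - 7)²)² = (333 + (9 - 7)²)² = (333 + 2²)² = (333 + 4)² = 337² = 113569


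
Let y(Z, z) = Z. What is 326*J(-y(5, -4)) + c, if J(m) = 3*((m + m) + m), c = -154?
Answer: -14824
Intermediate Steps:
J(m) = 9*m (J(m) = 3*(2*m + m) = 3*(3*m) = 9*m)
326*J(-y(5, -4)) + c = 326*(9*(-1*5)) - 154 = 326*(9*(-5)) - 154 = 326*(-45) - 154 = -14670 - 154 = -14824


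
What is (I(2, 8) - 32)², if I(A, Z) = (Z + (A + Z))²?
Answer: 85264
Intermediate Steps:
I(A, Z) = (A + 2*Z)²
(I(2, 8) - 32)² = ((2 + 2*8)² - 32)² = ((2 + 16)² - 32)² = (18² - 32)² = (324 - 32)² = 292² = 85264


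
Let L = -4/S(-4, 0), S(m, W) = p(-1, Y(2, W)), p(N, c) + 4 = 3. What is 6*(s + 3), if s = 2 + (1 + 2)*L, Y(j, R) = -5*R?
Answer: 102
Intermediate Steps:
p(N, c) = -1 (p(N, c) = -4 + 3 = -1)
S(m, W) = -1
L = 4 (L = -4/(-1) = -4*(-1) = 4)
s = 14 (s = 2 + (1 + 2)*4 = 2 + 3*4 = 2 + 12 = 14)
6*(s + 3) = 6*(14 + 3) = 6*17 = 102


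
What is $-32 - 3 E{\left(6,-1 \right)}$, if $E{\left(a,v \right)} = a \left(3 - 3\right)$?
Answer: $-32$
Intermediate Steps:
$E{\left(a,v \right)} = 0$ ($E{\left(a,v \right)} = a 0 = 0$)
$-32 - 3 E{\left(6,-1 \right)} = -32 - 0 = -32 + 0 = -32$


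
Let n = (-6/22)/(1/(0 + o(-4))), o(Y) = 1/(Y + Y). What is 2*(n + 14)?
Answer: 1235/44 ≈ 28.068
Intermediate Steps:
o(Y) = 1/(2*Y)
n = 3/88 (n = (-6/22)/(1/(0 + (½)/(-4))) = (-6*1/22)/(1/(0 + (½)*(-¼))) = -3/(11*(1/(0 - ⅛))) = -3/(11*(1/(-⅛))) = -3/11/(-8) = -3/11*(-⅛) = 3/88 ≈ 0.034091)
2*(n + 14) = 2*(3/88 + 14) = 2*(1235/88) = 1235/44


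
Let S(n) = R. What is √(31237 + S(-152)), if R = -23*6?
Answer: √31099 ≈ 176.35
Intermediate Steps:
R = -138
S(n) = -138
√(31237 + S(-152)) = √(31237 - 138) = √31099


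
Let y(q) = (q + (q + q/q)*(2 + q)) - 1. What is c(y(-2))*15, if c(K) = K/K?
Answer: 15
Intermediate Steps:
y(q) = -1 + q + (1 + q)*(2 + q) (y(q) = (q + (q + 1)*(2 + q)) - 1 = (q + (1 + q)*(2 + q)) - 1 = -1 + q + (1 + q)*(2 + q))
c(K) = 1
c(y(-2))*15 = 1*15 = 15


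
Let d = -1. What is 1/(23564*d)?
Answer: -1/23564 ≈ -4.2438e-5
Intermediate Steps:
1/(23564*d) = 1/(23564*(-1)) = 1/(-23564) = -1/23564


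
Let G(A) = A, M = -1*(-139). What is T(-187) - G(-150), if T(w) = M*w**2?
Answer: 4860841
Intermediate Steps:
M = 139
T(w) = 139*w**2
T(-187) - G(-150) = 139*(-187)**2 - 1*(-150) = 139*34969 + 150 = 4860691 + 150 = 4860841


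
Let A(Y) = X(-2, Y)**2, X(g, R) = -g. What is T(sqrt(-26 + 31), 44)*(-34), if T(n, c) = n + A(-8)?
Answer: -136 - 34*sqrt(5) ≈ -212.03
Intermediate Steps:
A(Y) = 4 (A(Y) = (-1*(-2))**2 = 2**2 = 4)
T(n, c) = 4 + n (T(n, c) = n + 4 = 4 + n)
T(sqrt(-26 + 31), 44)*(-34) = (4 + sqrt(-26 + 31))*(-34) = (4 + sqrt(5))*(-34) = -136 - 34*sqrt(5)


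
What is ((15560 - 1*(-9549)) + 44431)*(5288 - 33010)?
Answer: -1927787880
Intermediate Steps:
((15560 - 1*(-9549)) + 44431)*(5288 - 33010) = ((15560 + 9549) + 44431)*(-27722) = (25109 + 44431)*(-27722) = 69540*(-27722) = -1927787880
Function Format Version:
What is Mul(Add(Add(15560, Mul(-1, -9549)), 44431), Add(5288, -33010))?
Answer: -1927787880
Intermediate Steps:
Mul(Add(Add(15560, Mul(-1, -9549)), 44431), Add(5288, -33010)) = Mul(Add(Add(15560, 9549), 44431), -27722) = Mul(Add(25109, 44431), -27722) = Mul(69540, -27722) = -1927787880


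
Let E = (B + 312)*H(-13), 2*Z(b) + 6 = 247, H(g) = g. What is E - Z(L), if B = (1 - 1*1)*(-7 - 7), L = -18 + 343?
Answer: -8353/2 ≈ -4176.5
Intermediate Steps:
L = 325
Z(b) = 241/2 (Z(b) = -3 + (1/2)*247 = -3 + 247/2 = 241/2)
B = 0 (B = (1 - 1)*(-14) = 0*(-14) = 0)
E = -4056 (E = (0 + 312)*(-13) = 312*(-13) = -4056)
E - Z(L) = -4056 - 1*241/2 = -4056 - 241/2 = -8353/2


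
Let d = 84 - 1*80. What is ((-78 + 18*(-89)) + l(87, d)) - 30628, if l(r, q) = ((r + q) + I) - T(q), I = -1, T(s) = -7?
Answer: -32211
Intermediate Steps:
d = 4 (d = 84 - 80 = 4)
l(r, q) = 6 + q + r (l(r, q) = ((r + q) - 1) - 1*(-7) = ((q + r) - 1) + 7 = (-1 + q + r) + 7 = 6 + q + r)
((-78 + 18*(-89)) + l(87, d)) - 30628 = ((-78 + 18*(-89)) + (6 + 4 + 87)) - 30628 = ((-78 - 1602) + 97) - 30628 = (-1680 + 97) - 30628 = -1583 - 30628 = -32211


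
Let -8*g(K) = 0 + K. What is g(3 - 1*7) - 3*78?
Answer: -467/2 ≈ -233.50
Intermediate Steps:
g(K) = -K/8 (g(K) = -(0 + K)/8 = -K/8)
g(3 - 1*7) - 3*78 = -(3 - 1*7)/8 - 3*78 = -(3 - 7)/8 - 234 = -1/8*(-4) - 234 = 1/2 - 234 = -467/2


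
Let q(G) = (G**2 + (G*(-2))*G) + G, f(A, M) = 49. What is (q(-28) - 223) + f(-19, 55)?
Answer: -986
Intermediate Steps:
q(G) = G - G**2 (q(G) = (G**2 + (-2*G)*G) + G = (G**2 - 2*G**2) + G = -G**2 + G = G - G**2)
(q(-28) - 223) + f(-19, 55) = (-28*(1 - 1*(-28)) - 223) + 49 = (-28*(1 + 28) - 223) + 49 = (-28*29 - 223) + 49 = (-812 - 223) + 49 = -1035 + 49 = -986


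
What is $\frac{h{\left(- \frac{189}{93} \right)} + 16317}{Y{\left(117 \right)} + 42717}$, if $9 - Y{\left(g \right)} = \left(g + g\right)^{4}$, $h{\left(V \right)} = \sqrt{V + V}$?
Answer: $- \frac{5439}{999392270} - \frac{i \sqrt{434}}{30981160370} \approx -5.4423 \cdot 10^{-6} - 6.7243 \cdot 10^{-10} i$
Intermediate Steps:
$h{\left(V \right)} = \sqrt{2} \sqrt{V}$ ($h{\left(V \right)} = \sqrt{2 V} = \sqrt{2} \sqrt{V}$)
$Y{\left(g \right)} = 9 - 16 g^{4}$ ($Y{\left(g \right)} = 9 - \left(g + g\right)^{4} = 9 - \left(2 g\right)^{4} = 9 - 16 g^{4}$)
$\frac{h{\left(- \frac{189}{93} \right)} + 16317}{Y{\left(117 \right)} + 42717} = \frac{\sqrt{2} \sqrt{- \frac{189}{93}} + 16317}{\left(9 - 16 \cdot 117^{4}\right) + 42717} = \frac{\sqrt{2} \sqrt{\left(-189\right) \frac{1}{93}} + 16317}{\left(9 - 2998219536\right) + 42717} = \frac{\sqrt{2} \sqrt{- \frac{63}{31}} + 16317}{\left(9 - 2998219536\right) + 42717} = \frac{\sqrt{2} \frac{3 i \sqrt{217}}{31} + 16317}{-2998219527 + 42717} = \frac{\frac{3 i \sqrt{434}}{31} + 16317}{-2998176810} = \left(16317 + \frac{3 i \sqrt{434}}{31}\right) \left(- \frac{1}{2998176810}\right) = - \frac{5439}{999392270} - \frac{i \sqrt{434}}{30981160370}$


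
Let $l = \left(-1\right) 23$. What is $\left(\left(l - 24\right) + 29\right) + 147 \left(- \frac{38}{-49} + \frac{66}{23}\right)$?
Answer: $\frac{11910}{23} \approx 517.83$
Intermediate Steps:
$l = -23$
$\left(\left(l - 24\right) + 29\right) + 147 \left(- \frac{38}{-49} + \frac{66}{23}\right) = \left(\left(-23 - 24\right) + 29\right) + 147 \left(- \frac{38}{-49} + \frac{66}{23}\right) = \left(-47 + 29\right) + 147 \left(\left(-38\right) \left(- \frac{1}{49}\right) + 66 \cdot \frac{1}{23}\right) = -18 + 147 \left(\frac{38}{49} + \frac{66}{23}\right) = -18 + 147 \cdot \frac{4108}{1127} = -18 + \frac{12324}{23} = \frac{11910}{23}$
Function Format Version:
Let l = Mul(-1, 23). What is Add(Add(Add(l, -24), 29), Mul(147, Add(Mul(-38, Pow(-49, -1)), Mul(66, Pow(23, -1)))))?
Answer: Rational(11910, 23) ≈ 517.83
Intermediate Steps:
l = -23
Add(Add(Add(l, -24), 29), Mul(147, Add(Mul(-38, Pow(-49, -1)), Mul(66, Pow(23, -1))))) = Add(Add(Add(-23, -24), 29), Mul(147, Add(Mul(-38, Pow(-49, -1)), Mul(66, Pow(23, -1))))) = Add(Add(-47, 29), Mul(147, Add(Mul(-38, Rational(-1, 49)), Mul(66, Rational(1, 23))))) = Add(-18, Mul(147, Add(Rational(38, 49), Rational(66, 23)))) = Add(-18, Mul(147, Rational(4108, 1127))) = Add(-18, Rational(12324, 23)) = Rational(11910, 23)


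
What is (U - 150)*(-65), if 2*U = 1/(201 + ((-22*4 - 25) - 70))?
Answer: 350935/36 ≈ 9748.2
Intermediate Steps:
U = 1/36 (U = 1/(2*(201 + ((-22*4 - 25) - 70))) = 1/(2*(201 + ((-88 - 25) - 70))) = 1/(2*(201 + (-113 - 70))) = 1/(2*(201 - 183)) = (1/2)/18 = (1/2)*(1/18) = 1/36 ≈ 0.027778)
(U - 150)*(-65) = (1/36 - 150)*(-65) = -5399/36*(-65) = 350935/36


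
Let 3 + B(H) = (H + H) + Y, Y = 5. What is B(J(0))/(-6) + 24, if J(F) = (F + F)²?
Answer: 71/3 ≈ 23.667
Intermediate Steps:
J(F) = 4*F² (J(F) = (2*F)² = 4*F²)
B(H) = 2 + 2*H (B(H) = -3 + ((H + H) + 5) = -3 + (2*H + 5) = -3 + (5 + 2*H) = 2 + 2*H)
B(J(0))/(-6) + 24 = (2 + 2*(4*0²))/(-6) + 24 = (2 + 2*(4*0))*(-⅙) + 24 = (2 + 2*0)*(-⅙) + 24 = (2 + 0)*(-⅙) + 24 = 2*(-⅙) + 24 = -⅓ + 24 = 71/3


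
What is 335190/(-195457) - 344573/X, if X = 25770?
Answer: -75987051161/5036926890 ≈ -15.086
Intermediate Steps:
335190/(-195457) - 344573/X = 335190/(-195457) - 344573/25770 = 335190*(-1/195457) - 344573*1/25770 = -335190/195457 - 344573/25770 = -75987051161/5036926890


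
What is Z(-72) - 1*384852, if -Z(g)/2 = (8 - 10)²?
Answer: -384860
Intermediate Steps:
Z(g) = -8 (Z(g) = -2*(8 - 10)² = -2*(-2)² = -2*4 = -8)
Z(-72) - 1*384852 = -8 - 1*384852 = -8 - 384852 = -384860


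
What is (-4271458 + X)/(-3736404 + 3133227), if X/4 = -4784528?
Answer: 7803190/201059 ≈ 38.810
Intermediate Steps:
X = -19138112 (X = 4*(-4784528) = -19138112)
(-4271458 + X)/(-3736404 + 3133227) = (-4271458 - 19138112)/(-3736404 + 3133227) = -23409570/(-603177) = -23409570*(-1/603177) = 7803190/201059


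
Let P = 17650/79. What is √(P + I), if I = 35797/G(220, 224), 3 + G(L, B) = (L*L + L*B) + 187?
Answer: √3344014775552282/3865628 ≈ 14.959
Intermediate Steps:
G(L, B) = 184 + L² + B*L (G(L, B) = -3 + ((L*L + L*B) + 187) = -3 + ((L² + B*L) + 187) = -3 + (187 + L² + B*L) = 184 + L² + B*L)
I = 35797/97864 (I = 35797/(184 + 220² + 224*220) = 35797/(184 + 48400 + 49280) = 35797/97864 ≈ 0.36578)
P = 17650/79 (P = 17650*(1/79) = 17650/79 ≈ 223.42)
√(P + I) = √(17650/79 + 35797/97864) = √(1730127563/7731256) = √3344014775552282/3865628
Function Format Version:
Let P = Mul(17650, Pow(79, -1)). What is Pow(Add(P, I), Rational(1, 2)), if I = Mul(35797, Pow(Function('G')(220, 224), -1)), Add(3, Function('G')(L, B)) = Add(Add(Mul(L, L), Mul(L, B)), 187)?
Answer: Mul(Rational(1, 3865628), Pow(3344014775552282, Rational(1, 2))) ≈ 14.959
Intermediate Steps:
Function('G')(L, B) = Add(184, Pow(L, 2), Mul(B, L)) (Function('G')(L, B) = Add(-3, Add(Add(Mul(L, L), Mul(L, B)), 187)) = Add(-3, Add(Add(Pow(L, 2), Mul(B, L)), 187)) = Add(-3, Add(187, Pow(L, 2), Mul(B, L))) = Add(184, Pow(L, 2), Mul(B, L)))
I = Rational(35797, 97864) (I = Mul(35797, Pow(Add(184, Pow(220, 2), Mul(224, 220)), -1)) = Mul(35797, Pow(Add(184, 48400, 49280), -1)) = Mul(35797, Pow(97864, -1)) = Mul(35797, Rational(1, 97864)) = Rational(35797, 97864) ≈ 0.36578)
P = Rational(17650, 79) (P = Mul(17650, Rational(1, 79)) = Rational(17650, 79) ≈ 223.42)
Pow(Add(P, I), Rational(1, 2)) = Pow(Add(Rational(17650, 79), Rational(35797, 97864)), Rational(1, 2)) = Pow(Rational(1730127563, 7731256), Rational(1, 2)) = Mul(Rational(1, 3865628), Pow(3344014775552282, Rational(1, 2)))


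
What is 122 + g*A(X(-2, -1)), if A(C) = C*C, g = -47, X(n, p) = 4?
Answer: -630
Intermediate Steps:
A(C) = C**2
122 + g*A(X(-2, -1)) = 122 - 47*4**2 = 122 - 47*16 = 122 - 752 = -630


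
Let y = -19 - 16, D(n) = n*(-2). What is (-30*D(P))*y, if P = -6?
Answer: 12600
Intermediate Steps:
D(n) = -2*n
y = -35
(-30*D(P))*y = -(-60)*(-6)*(-35) = -30*12*(-35) = -360*(-35) = 12600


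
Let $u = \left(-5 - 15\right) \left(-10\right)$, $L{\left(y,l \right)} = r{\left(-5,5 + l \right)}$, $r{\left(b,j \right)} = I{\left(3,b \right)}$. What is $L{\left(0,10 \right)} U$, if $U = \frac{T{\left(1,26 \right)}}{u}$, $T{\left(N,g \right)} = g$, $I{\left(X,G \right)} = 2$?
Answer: $\frac{13}{50} \approx 0.26$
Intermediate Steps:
$r{\left(b,j \right)} = 2$
$L{\left(y,l \right)} = 2$
$u = 200$ ($u = \left(-20\right) \left(-10\right) = 200$)
$U = \frac{13}{100}$ ($U = \frac{26}{200} = 26 \cdot \frac{1}{200} = \frac{13}{100} \approx 0.13$)
$L{\left(0,10 \right)} U = 2 \cdot \frac{13}{100} = \frac{13}{50}$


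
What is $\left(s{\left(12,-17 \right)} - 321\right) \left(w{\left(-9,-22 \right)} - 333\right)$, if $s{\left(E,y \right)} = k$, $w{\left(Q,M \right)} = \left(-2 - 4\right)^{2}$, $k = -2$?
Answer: $95931$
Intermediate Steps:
$w{\left(Q,M \right)} = 36$ ($w{\left(Q,M \right)} = \left(-6\right)^{2} = 36$)
$s{\left(E,y \right)} = -2$
$\left(s{\left(12,-17 \right)} - 321\right) \left(w{\left(-9,-22 \right)} - 333\right) = \left(-2 - 321\right) \left(36 - 333\right) = \left(-323\right) \left(-297\right) = 95931$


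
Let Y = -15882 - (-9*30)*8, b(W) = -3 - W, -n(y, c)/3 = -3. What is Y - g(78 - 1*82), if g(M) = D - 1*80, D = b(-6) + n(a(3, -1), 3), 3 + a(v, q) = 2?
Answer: -13654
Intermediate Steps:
a(v, q) = -1 (a(v, q) = -3 + 2 = -1)
n(y, c) = 9 (n(y, c) = -3*(-3) = 9)
Y = -13722 (Y = -15882 - (-270)*8 = -15882 - 1*(-2160) = -15882 + 2160 = -13722)
D = 12 (D = (-3 - 1*(-6)) + 9 = (-3 + 6) + 9 = 3 + 9 = 12)
g(M) = -68 (g(M) = 12 - 1*80 = 12 - 80 = -68)
Y - g(78 - 1*82) = -13722 - 1*(-68) = -13722 + 68 = -13654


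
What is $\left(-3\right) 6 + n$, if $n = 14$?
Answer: $-4$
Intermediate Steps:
$\left(-3\right) 6 + n = \left(-3\right) 6 + 14 = -18 + 14 = -4$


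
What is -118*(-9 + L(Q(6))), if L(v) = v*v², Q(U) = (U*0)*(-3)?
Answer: 1062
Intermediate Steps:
Q(U) = 0 (Q(U) = 0*(-3) = 0)
L(v) = v³
-118*(-9 + L(Q(6))) = -118*(-9 + 0³) = -118*(-9 + 0) = -118*(-9) = 1062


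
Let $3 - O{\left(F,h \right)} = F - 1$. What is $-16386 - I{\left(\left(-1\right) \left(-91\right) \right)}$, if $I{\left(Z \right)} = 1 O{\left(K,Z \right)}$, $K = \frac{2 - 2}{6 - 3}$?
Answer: $-16390$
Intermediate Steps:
$K = 0$ ($K = \frac{0}{3} = 0 \cdot \frac{1}{3} = 0$)
$O{\left(F,h \right)} = 4 - F$ ($O{\left(F,h \right)} = 3 - \left(F - 1\right) = 3 - \left(-1 + F\right) = 4 - F$)
$I{\left(Z \right)} = 4$ ($I{\left(Z \right)} = 1 \left(4 - 0\right) = 1 \left(4 + 0\right) = 1 \cdot 4 = 4$)
$-16386 - I{\left(\left(-1\right) \left(-91\right) \right)} = -16386 - 4 = -16390$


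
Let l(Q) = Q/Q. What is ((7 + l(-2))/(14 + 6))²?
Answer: 4/25 ≈ 0.16000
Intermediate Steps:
l(Q) = 1
((7 + l(-2))/(14 + 6))² = ((7 + 1)/(14 + 6))² = (8/20)² = (8*(1/20))² = (⅖)² = 4/25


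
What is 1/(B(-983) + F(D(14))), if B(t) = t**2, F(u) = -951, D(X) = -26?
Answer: 1/965338 ≈ 1.0359e-6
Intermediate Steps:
1/(B(-983) + F(D(14))) = 1/((-983)**2 - 951) = 1/(966289 - 951) = 1/965338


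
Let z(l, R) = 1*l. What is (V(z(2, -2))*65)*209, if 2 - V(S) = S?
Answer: 0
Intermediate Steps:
z(l, R) = l
V(S) = 2 - S
(V(z(2, -2))*65)*209 = ((2 - 1*2)*65)*209 = ((2 - 2)*65)*209 = (0*65)*209 = 0*209 = 0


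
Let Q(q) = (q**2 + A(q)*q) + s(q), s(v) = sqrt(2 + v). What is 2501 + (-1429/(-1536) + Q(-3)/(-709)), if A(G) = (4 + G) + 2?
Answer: 3842965/1536 - I/709 ≈ 2501.9 - 0.0014104*I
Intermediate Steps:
A(G) = 6 + G
Q(q) = q**2 + sqrt(2 + q) + q*(6 + q) (Q(q) = (q**2 + (6 + q)*q) + sqrt(2 + q) = (q**2 + q*(6 + q)) + sqrt(2 + q) = q**2 + sqrt(2 + q) + q*(6 + q))
2501 + (-1429/(-1536) + Q(-3)/(-709)) = 2501 + (-1429/(-1536) + ((-3)**2 + sqrt(2 - 3) - 3*(6 - 3))/(-709)) = 2501 + (-1429*(-1/1536) + (9 + sqrt(-1) - 3*3)*(-1/709)) = 2501 + (1429/1536 + (9 + I - 9)*(-1/709)) = 2501 + (1429/1536 + I*(-1/709)) = 2501 + (1429/1536 - I/709) = 3842965/1536 - I/709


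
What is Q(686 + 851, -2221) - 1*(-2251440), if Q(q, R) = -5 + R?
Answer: 2249214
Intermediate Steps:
Q(686 + 851, -2221) - 1*(-2251440) = (-5 - 2221) - 1*(-2251440) = -2226 + 2251440 = 2249214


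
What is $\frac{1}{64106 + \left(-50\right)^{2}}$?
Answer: $\frac{1}{66606} \approx 1.5014 \cdot 10^{-5}$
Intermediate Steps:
$\frac{1}{64106 + \left(-50\right)^{2}} = \frac{1}{64106 + 2500} = \frac{1}{66606}$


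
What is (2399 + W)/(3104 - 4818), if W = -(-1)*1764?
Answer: -4163/1714 ≈ -2.4288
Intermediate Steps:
W = 1764 (W = -1*(-1764) = 1764)
(2399 + W)/(3104 - 4818) = (2399 + 1764)/(3104 - 4818) = 4163/(-1714) = 4163*(-1/1714) = -4163/1714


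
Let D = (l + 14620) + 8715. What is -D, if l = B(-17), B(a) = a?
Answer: -23318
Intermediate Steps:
l = -17
D = 23318 (D = (-17 + 14620) + 8715 = 14603 + 8715 = 23318)
-D = -1*23318 = -23318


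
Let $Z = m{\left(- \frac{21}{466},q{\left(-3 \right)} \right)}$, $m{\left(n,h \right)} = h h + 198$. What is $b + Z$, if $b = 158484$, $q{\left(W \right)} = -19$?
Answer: $159043$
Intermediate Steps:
$m{\left(n,h \right)} = 198 + h^{2}$ ($m{\left(n,h \right)} = h^{2} + 198 = 198 + h^{2}$)
$Z = 559$ ($Z = 198 + \left(-19\right)^{2} = 198 + 361 = 559$)
$b + Z = 158484 + 559 = 159043$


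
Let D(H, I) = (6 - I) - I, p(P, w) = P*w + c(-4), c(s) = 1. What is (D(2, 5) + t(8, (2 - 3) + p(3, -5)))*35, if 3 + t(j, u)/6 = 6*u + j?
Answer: -17990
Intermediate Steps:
p(P, w) = 1 + P*w (p(P, w) = P*w + 1 = 1 + P*w)
t(j, u) = -18 + 6*j + 36*u (t(j, u) = -18 + 6*(6*u + j) = -18 + 6*(j + 6*u) = -18 + (6*j + 36*u) = -18 + 6*j + 36*u)
D(H, I) = 6 - 2*I
(D(2, 5) + t(8, (2 - 3) + p(3, -5)))*35 = ((6 - 2*5) + (-18 + 6*8 + 36*((2 - 3) + (1 + 3*(-5)))))*35 = ((6 - 10) + (-18 + 48 + 36*(-1 + (1 - 15))))*35 = (-4 + (-18 + 48 + 36*(-1 - 14)))*35 = (-4 + (-18 + 48 + 36*(-15)))*35 = (-4 + (-18 + 48 - 540))*35 = (-4 - 510)*35 = -514*35 = -17990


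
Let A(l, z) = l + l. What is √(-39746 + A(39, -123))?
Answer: 2*I*√9917 ≈ 199.17*I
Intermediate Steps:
A(l, z) = 2*l
√(-39746 + A(39, -123)) = √(-39746 + 2*39) = √(-39746 + 78) = √(-39668) = 2*I*√9917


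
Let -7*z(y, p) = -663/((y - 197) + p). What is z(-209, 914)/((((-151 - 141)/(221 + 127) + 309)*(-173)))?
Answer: -57681/16493190280 ≈ -3.4973e-6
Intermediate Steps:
z(y, p) = 663/(7*(-197 + p + y)) (z(y, p) = -(-663)/(7*((y - 197) + p)) = -(-663)/(7*((-197 + y) + p)) = -(-663)/(7*(-197 + p + y)) = 663/(7*(-197 + p + y)))
z(-209, 914)/((((-151 - 141)/(221 + 127) + 309)*(-173))) = (663/(7*(-197 + 914 - 209)))/((((-151 - 141)/(221 + 127) + 309)*(-173))) = ((663/7)/508)/(((-292/348 + 309)*(-173))) = ((663/7)*(1/508))/(((-292*1/348 + 309)*(-173))) = 663/(3556*(((-73/87 + 309)*(-173)))) = 663/(3556*(((26810/87)*(-173)))) = 663/(3556*(-4638130/87)) = (663/3556)*(-87/4638130) = -57681/16493190280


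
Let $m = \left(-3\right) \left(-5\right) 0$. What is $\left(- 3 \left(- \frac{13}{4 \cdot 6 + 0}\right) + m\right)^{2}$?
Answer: $\frac{169}{64} \approx 2.6406$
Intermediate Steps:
$m = 0$ ($m = 15 \cdot 0 = 0$)
$\left(- 3 \left(- \frac{13}{4 \cdot 6 + 0}\right) + m\right)^{2} = \left(- 3 \left(- \frac{13}{4 \cdot 6 + 0}\right) + 0\right)^{2} = \left(- 3 \left(- \frac{13}{24 + 0}\right) + 0\right)^{2} = \left(- 3 \left(- \frac{13}{24}\right) + 0\right)^{2} = \left(- 3 \left(\left(-13\right) \frac{1}{24}\right) + 0\right)^{2} = \left(\left(-3\right) \left(- \frac{13}{24}\right) + 0\right)^{2} = \left(\frac{13}{8} + 0\right)^{2} = \left(\frac{13}{8}\right)^{2} = \frac{169}{64}$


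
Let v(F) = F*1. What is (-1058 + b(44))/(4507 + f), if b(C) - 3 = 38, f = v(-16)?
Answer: -113/499 ≈ -0.22645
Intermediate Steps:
v(F) = F
f = -16
b(C) = 41 (b(C) = 3 + 38 = 41)
(-1058 + b(44))/(4507 + f) = (-1058 + 41)/(4507 - 16) = -1017/4491 = -1017*1/4491 = -113/499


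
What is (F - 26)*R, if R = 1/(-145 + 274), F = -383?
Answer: -409/129 ≈ -3.1705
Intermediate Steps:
R = 1/129 ≈ 0.0077519
(F - 26)*R = (-383 - 26)*(1/129) = -409*1/129 = -409/129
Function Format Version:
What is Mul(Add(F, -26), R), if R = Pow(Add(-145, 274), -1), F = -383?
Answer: Rational(-409, 129) ≈ -3.1705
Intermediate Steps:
R = Rational(1, 129) (R = Pow(129, -1) = Rational(1, 129) ≈ 0.0077519)
Mul(Add(F, -26), R) = Mul(Add(-383, -26), Rational(1, 129)) = Mul(-409, Rational(1, 129)) = Rational(-409, 129)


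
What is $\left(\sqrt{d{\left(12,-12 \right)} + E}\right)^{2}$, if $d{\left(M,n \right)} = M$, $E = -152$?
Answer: $-140$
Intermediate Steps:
$\left(\sqrt{d{\left(12,-12 \right)} + E}\right)^{2} = \left(\sqrt{12 - 152}\right)^{2} = \left(\sqrt{-140}\right)^{2} = \left(2 i \sqrt{35}\right)^{2} = -140$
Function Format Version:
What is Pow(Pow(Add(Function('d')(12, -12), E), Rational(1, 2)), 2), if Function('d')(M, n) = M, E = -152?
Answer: -140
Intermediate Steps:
Pow(Pow(Add(Function('d')(12, -12), E), Rational(1, 2)), 2) = Pow(Pow(Add(12, -152), Rational(1, 2)), 2) = Pow(Pow(-140, Rational(1, 2)), 2) = Pow(Mul(2, I, Pow(35, Rational(1, 2))), 2) = -140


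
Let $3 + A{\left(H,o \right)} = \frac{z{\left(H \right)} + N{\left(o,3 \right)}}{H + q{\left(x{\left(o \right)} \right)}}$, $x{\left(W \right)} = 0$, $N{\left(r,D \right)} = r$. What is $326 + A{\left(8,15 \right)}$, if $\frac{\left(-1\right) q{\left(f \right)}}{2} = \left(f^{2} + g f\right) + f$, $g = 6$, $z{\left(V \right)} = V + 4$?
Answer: $\frac{2611}{8} \approx 326.38$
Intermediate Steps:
$z{\left(V \right)} = 4 + V$
$q{\left(f \right)} = - 14 f - 2 f^{2}$ ($q{\left(f \right)} = - 2 \left(\left(f^{2} + 6 f\right) + f\right) = - 2 \left(f^{2} + 7 f\right) = - 14 f - 2 f^{2}$)
$A{\left(H,o \right)} = -3 + \frac{4 + H + o}{H}$ ($A{\left(H,o \right)} = -3 + \frac{\left(4 + H\right) + o}{H - 0 \left(7 + 0\right)} = -3 + \frac{4 + H + o}{H - 0 \cdot 7} = -3 + \frac{4 + H + o}{H + 0} = -3 + \frac{4 + H + o}{H}$)
$326 + A{\left(8,15 \right)} = 326 + \frac{4 + 15 - 16}{8} = 326 + \frac{1}{8} \cdot 3 = 326 + \frac{3}{8} = \frac{2611}{8}$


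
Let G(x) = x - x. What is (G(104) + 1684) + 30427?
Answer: 32111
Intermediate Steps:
G(x) = 0
(G(104) + 1684) + 30427 = (0 + 1684) + 30427 = 1684 + 30427 = 32111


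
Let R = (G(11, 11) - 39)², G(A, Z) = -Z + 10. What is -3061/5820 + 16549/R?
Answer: 4570879/465600 ≈ 9.8172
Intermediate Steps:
G(A, Z) = 10 - Z
R = 1600 (R = ((10 - 1*11) - 39)² = ((10 - 11) - 39)² = (-1 - 39)² = (-40)² = 1600)
-3061/5820 + 16549/R = -3061/5820 + 16549/1600 = 4570879/465600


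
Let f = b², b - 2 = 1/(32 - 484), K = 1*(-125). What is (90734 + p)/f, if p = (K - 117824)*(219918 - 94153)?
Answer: -336733063982256/90601 ≈ -3.7167e+9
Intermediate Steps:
K = -125
b = 903/452 (b = 2 + 1/(32 - 484) = 2 + 1/(-452) = 2 - 1/452 = 903/452 ≈ 1.9978)
p = -14833855985 (p = (-125 - 117824)*(219918 - 94153) = -117949*125765 = -14833855985)
f = 815409/204304 (f = (903/452)² = 815409/204304 ≈ 3.9912)
(90734 + p)/f = (90734 - 14833855985)/(815409/204304) = -14833765251*204304/815409 = -336733063982256/90601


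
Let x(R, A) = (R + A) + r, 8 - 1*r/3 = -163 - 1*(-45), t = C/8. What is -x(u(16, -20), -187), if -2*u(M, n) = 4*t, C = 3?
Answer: -761/4 ≈ -190.25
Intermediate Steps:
t = 3/8 ≈ 0.37500
r = 378 (r = 24 - 3*(-163 - 1*(-45)) = 24 - 3*(-163 + 45) = 24 - 3*(-118) = 24 + 354 = 378)
u(M, n) = -3/4 (u(M, n) = -2*3/8 = -1/2*3/2 = -3/4)
x(R, A) = 378 + A + R (x(R, A) = (R + A) + 378 = (A + R) + 378 = 378 + A + R)
-x(u(16, -20), -187) = -(378 - 187 - 3/4) = -1*761/4 = -761/4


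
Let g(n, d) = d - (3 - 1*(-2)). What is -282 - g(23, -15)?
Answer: -262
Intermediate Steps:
g(n, d) = -5 + d (g(n, d) = d - (3 + 2) = d - 1*5 = d - 5 = -5 + d)
-282 - g(23, -15) = -282 - (-5 - 15) = -282 - 1*(-20) = -282 + 20 = -262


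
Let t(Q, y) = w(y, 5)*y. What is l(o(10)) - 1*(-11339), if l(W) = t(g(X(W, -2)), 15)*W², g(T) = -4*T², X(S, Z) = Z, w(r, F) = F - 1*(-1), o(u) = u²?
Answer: 911339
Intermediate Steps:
w(r, F) = 1 + F (w(r, F) = F + 1 = 1 + F)
t(Q, y) = 6*y (t(Q, y) = (1 + 5)*y = 6*y)
l(W) = 90*W² (l(W) = (6*15)*W² = 90*W²)
l(o(10)) - 1*(-11339) = 90*(10²)² - 1*(-11339) = 90*100² + 11339 = 90*10000 + 11339 = 900000 + 11339 = 911339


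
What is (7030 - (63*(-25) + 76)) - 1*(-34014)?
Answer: 42543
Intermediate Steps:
(7030 - (63*(-25) + 76)) - 1*(-34014) = (7030 - (-1575 + 76)) + 34014 = (7030 - 1*(-1499)) + 34014 = (7030 + 1499) + 34014 = 8529 + 34014 = 42543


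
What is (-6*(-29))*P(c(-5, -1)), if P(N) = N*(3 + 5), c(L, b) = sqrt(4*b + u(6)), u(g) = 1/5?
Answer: 1392*I*sqrt(95)/5 ≈ 2713.5*I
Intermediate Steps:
u(g) = 1/5
c(L, b) = sqrt(1/5 + 4*b) (c(L, b) = sqrt(4*b + 1/5) = sqrt(1/5 + 4*b))
P(N) = 8*N (P(N) = N*8 = 8*N)
(-6*(-29))*P(c(-5, -1)) = (-6*(-29))*(8*(sqrt(5 + 100*(-1))/5)) = 174*(8*(sqrt(5 - 100)/5)) = 174*(8*(sqrt(-95)/5)) = 174*(8*((I*sqrt(95))/5)) = 174*(8*(I*sqrt(95)/5)) = 174*(8*I*sqrt(95)/5) = 1392*I*sqrt(95)/5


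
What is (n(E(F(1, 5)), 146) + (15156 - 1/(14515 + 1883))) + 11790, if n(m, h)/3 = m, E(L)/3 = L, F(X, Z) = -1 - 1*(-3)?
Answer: 442155671/16398 ≈ 26964.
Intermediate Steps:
F(X, Z) = 2 (F(X, Z) = -1 + 3 = 2)
E(L) = 3*L
n(m, h) = 3*m
(n(E(F(1, 5)), 146) + (15156 - 1/(14515 + 1883))) + 11790 = (3*(3*2) + (15156 - 1/(14515 + 1883))) + 11790 = (3*6 + (15156 - 1/16398)) + 11790 = (18 + (15156 - 1*1/16398)) + 11790 = (18 + (15156 - 1/16398)) + 11790 = (18 + 248528087/16398) + 11790 = 248823251/16398 + 11790 = 442155671/16398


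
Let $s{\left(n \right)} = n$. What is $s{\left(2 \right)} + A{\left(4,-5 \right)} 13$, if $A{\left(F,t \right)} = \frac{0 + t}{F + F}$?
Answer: $- \frac{49}{8} \approx -6.125$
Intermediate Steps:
$A{\left(F,t \right)} = \frac{t}{2 F}$
$s{\left(2 \right)} + A{\left(4,-5 \right)} 13 = 2 + \frac{1}{2} \left(-5\right) \frac{1}{4} \cdot 13 = 2 - \frac{65}{8} = - \frac{49}{8}$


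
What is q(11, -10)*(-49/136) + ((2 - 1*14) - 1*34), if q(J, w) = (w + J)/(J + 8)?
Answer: -118913/2584 ≈ -46.019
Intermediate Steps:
q(J, w) = (J + w)/(8 + J)
q(11, -10)*(-49/136) + ((2 - 1*14) - 1*34) = ((11 - 10)/(8 + 11))*(-49/136) + ((2 - 1*14) - 1*34) = (1/19)*(-49*1/136) + ((2 - 14) - 34) = ((1/19)*1)*(-49/136) + (-12 - 34) = (1/19)*(-49/136) - 46 = -49/2584 - 46 = -118913/2584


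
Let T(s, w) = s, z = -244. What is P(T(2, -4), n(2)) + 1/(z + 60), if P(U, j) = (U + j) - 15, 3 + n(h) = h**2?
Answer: -2209/184 ≈ -12.005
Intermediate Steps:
n(h) = -3 + h**2
P(U, j) = -15 + U + j
P(T(2, -4), n(2)) + 1/(z + 60) = (-15 + 2 + (-3 + 2**2)) + 1/(-244 + 60) = (-15 + 2 + (-3 + 4)) + 1/(-184) = (-15 + 2 + 1) - 1/184 = -12 - 1/184 = -2209/184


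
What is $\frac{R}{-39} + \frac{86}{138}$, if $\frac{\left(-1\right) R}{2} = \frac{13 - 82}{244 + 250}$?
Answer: $\frac{136486}{221559} \approx 0.61603$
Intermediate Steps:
$R = \frac{69}{247}$ ($R = - 2 \frac{13 - 82}{244 + 250} = - 2 \left(- \frac{69}{494}\right) = - 2 \left(\left(-69\right) \frac{1}{494}\right) = \left(-2\right) \left(- \frac{69}{494}\right) = \frac{69}{247} \approx 0.27935$)
$\frac{R}{-39} + \frac{86}{138} = \frac{69}{247 \left(-39\right)} + \frac{86}{138} = \frac{69}{247} \left(- \frac{1}{39}\right) + 86 \cdot \frac{1}{138} = - \frac{23}{3211} + \frac{43}{69} = \frac{136486}{221559}$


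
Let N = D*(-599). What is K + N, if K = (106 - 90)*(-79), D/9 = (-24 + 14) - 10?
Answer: 106556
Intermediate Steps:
D = -180 (D = 9*((-24 + 14) - 10) = 9*(-10 - 10) = 9*(-20) = -180)
K = -1264 (K = 16*(-79) = -1264)
N = 107820 (N = -180*(-599) = 107820)
K + N = -1264 + 107820 = 106556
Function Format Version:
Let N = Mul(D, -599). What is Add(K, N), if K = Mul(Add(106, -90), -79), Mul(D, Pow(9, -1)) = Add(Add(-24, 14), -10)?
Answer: 106556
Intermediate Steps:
D = -180 (D = Mul(9, Add(Add(-24, 14), -10)) = Mul(9, Add(-10, -10)) = Mul(9, -20) = -180)
K = -1264 (K = Mul(16, -79) = -1264)
N = 107820 (N = Mul(-180, -599) = 107820)
Add(K, N) = Add(-1264, 107820) = 106556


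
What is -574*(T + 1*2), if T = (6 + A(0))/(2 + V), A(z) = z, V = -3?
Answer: 2296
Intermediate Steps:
T = -6 (T = (6 + 0)/(2 - 3) = 6/(-1) = 6*(-1) = -6)
-574*(T + 1*2) = -574*(-6 + 1*2) = -574*(-6 + 2) = -574*(-4) = 2296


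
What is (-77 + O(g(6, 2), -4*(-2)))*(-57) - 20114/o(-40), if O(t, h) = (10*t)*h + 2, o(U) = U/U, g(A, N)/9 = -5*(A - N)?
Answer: 804961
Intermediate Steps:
g(A, N) = -45*A + 45*N (g(A, N) = 9*(-5*(A - N)) = 9*(-5*A + 5*N) = -45*A + 45*N)
o(U) = 1
O(t, h) = 2 + 10*h*t (O(t, h) = 10*h*t + 2 = 2 + 10*h*t)
(-77 + O(g(6, 2), -4*(-2)))*(-57) - 20114/o(-40) = (-77 + (2 + 10*(-4*(-2))*(-45*6 + 45*2)))*(-57) - 20114/1 = (-77 + (2 + 10*8*(-270 + 90)))*(-57) - 20114 = (-77 + (2 + 10*8*(-180)))*(-57) - 1*20114 = (-77 + (2 - 14400))*(-57) - 20114 = (-77 - 14398)*(-57) - 20114 = -14475*(-57) - 20114 = 825075 - 20114 = 804961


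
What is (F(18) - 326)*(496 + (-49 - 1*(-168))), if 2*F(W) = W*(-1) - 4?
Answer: -207255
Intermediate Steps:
F(W) = -2 - W/2 (F(W) = (W*(-1) - 4)/2 = (-W - 4)/2 = (-4 - W)/2 = -2 - W/2)
(F(18) - 326)*(496 + (-49 - 1*(-168))) = ((-2 - ½*18) - 326)*(496 + (-49 - 1*(-168))) = ((-2 - 9) - 326)*(496 + (-49 + 168)) = (-11 - 326)*(496 + 119) = -337*615 = -207255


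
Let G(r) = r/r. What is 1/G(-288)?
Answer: 1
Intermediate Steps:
G(r) = 1
1/G(-288) = 1/1 = 1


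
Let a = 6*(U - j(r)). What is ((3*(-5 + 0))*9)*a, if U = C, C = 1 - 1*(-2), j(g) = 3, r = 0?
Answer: 0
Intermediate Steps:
C = 3 (C = 1 + 2 = 3)
U = 3
a = 0 (a = 6*(3 - 1*3) = 6*(3 - 3) = 6*0 = 0)
((3*(-5 + 0))*9)*a = ((3*(-5 + 0))*9)*0 = ((3*(-5))*9)*0 = -15*9*0 = -135*0 = 0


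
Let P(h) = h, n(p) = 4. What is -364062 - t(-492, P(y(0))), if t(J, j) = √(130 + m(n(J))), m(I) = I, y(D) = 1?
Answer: -364062 - √134 ≈ -3.6407e+5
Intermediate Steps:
t(J, j) = √134 (t(J, j) = √(130 + 4) = √134)
-364062 - t(-492, P(y(0))) = -364062 - √134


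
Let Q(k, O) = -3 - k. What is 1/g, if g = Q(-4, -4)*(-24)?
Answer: -1/24 ≈ -0.041667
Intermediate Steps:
g = -24 (g = (-3 - 1*(-4))*(-24) = (-3 + 4)*(-24) = 1*(-24) = -24)
1/g = 1/(-24) = -1/24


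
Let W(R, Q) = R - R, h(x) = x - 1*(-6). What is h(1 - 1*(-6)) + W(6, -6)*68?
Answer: 13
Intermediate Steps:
h(x) = 6 + x (h(x) = x + 6 = 6 + x)
W(R, Q) = 0
h(1 - 1*(-6)) + W(6, -6)*68 = (6 + (1 - 1*(-6))) + 0*68 = (6 + (1 + 6)) + 0 = (6 + 7) + 0 = 13 + 0 = 13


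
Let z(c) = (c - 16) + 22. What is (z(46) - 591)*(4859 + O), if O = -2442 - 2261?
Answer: -84084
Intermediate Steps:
O = -4703
z(c) = 6 + c (z(c) = (-16 + c) + 22 = 6 + c)
(z(46) - 591)*(4859 + O) = ((6 + 46) - 591)*(4859 - 4703) = (52 - 591)*156 = -539*156 = -84084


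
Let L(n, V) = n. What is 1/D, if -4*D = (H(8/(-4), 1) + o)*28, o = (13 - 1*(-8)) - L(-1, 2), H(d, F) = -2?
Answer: -1/140 ≈ -0.0071429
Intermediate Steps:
o = 22 (o = (13 - 1*(-8)) - 1*(-1) = (13 + 8) + 1 = 21 + 1 = 22)
D = -140 (D = -(-2 + 22)*28/4 = -5*28 = -¼*560 = -140)
1/D = 1/(-140) = -1/140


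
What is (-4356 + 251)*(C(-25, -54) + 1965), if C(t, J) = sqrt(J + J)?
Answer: -8066325 - 24630*I*sqrt(3) ≈ -8.0663e+6 - 42660.0*I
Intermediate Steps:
C(t, J) = sqrt(2)*sqrt(J) (C(t, J) = sqrt(2*J) = sqrt(2)*sqrt(J))
(-4356 + 251)*(C(-25, -54) + 1965) = (-4356 + 251)*(sqrt(2)*sqrt(-54) + 1965) = -4105*(sqrt(2)*(3*I*sqrt(6)) + 1965) = -4105*(6*I*sqrt(3) + 1965) = -4105*(1965 + 6*I*sqrt(3)) = -8066325 - 24630*I*sqrt(3)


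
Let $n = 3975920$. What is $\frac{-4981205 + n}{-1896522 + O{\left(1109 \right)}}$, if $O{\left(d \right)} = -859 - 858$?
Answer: $\frac{1005285}{1898239} \approx 0.52959$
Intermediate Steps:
$O{\left(d \right)} = -1717$
$\frac{-4981205 + n}{-1896522 + O{\left(1109 \right)}} = \frac{-4981205 + 3975920}{-1896522 - 1717} = - \frac{1005285}{-1898239} = \left(-1005285\right) \left(- \frac{1}{1898239}\right) = \frac{1005285}{1898239}$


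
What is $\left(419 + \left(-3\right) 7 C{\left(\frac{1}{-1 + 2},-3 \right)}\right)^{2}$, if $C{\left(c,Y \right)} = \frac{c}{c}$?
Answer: $158404$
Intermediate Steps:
$C{\left(c,Y \right)} = 1$
$\left(419 + \left(-3\right) 7 C{\left(\frac{1}{-1 + 2},-3 \right)}\right)^{2} = \left(419 + \left(-3\right) 7 \cdot 1\right)^{2} = \left(419 - 21\right)^{2} = 398^{2} = 158404$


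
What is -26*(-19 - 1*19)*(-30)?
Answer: -29640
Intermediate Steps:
-26*(-19 - 1*19)*(-30) = -26*(-19 - 19)*(-30) = -26*(-38)*(-30) = 988*(-30) = -29640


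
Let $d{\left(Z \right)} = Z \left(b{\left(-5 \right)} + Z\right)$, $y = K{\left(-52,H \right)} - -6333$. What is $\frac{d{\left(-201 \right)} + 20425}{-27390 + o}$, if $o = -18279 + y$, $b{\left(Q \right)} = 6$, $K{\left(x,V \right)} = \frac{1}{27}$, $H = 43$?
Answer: $- \frac{1609740}{1062071} \approx -1.5157$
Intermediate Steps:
$K{\left(x,V \right)} = \frac{1}{27}$
$y = \frac{170992}{27}$ ($y = \frac{1}{27} - -6333 = \frac{1}{27} + 6333 = \frac{170992}{27} \approx 6333.0$)
$o = - \frac{322541}{27}$ ($o = -18279 + \frac{170992}{27} = - \frac{322541}{27} \approx -11946.0$)
$d{\left(Z \right)} = Z \left(6 + Z\right)$
$\frac{d{\left(-201 \right)} + 20425}{-27390 + o} = \frac{- 201 \left(6 - 201\right) + 20425}{-27390 - \frac{322541}{27}} = \frac{\left(-201\right) \left(-195\right) + 20425}{- \frac{1062071}{27}} = \left(39195 + 20425\right) \left(- \frac{27}{1062071}\right) = 59620 \left(- \frac{27}{1062071}\right) = - \frac{1609740}{1062071}$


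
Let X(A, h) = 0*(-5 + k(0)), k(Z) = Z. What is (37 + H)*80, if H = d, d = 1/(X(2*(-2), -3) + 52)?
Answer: 38500/13 ≈ 2961.5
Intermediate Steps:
X(A, h) = 0 (X(A, h) = 0*(-5 + 0) = 0*(-5) = 0)
d = 1/52 (d = 1/(0 + 52) = 1/52 ≈ 0.019231)
H = 1/52 ≈ 0.019231
(37 + H)*80 = (37 + 1/52)*80 = (1925/52)*80 = 38500/13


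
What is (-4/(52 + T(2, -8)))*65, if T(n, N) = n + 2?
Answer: -65/14 ≈ -4.6429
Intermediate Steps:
T(n, N) = 2 + n
(-4/(52 + T(2, -8)))*65 = (-4/(52 + (2 + 2)))*65 = (-4/(52 + 4))*65 = (-4/56)*65 = ((1/56)*(-4))*65 = -1/14*65 = -65/14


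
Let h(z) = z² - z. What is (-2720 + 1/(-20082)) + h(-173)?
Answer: 549885323/20082 ≈ 27382.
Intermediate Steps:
(-2720 + 1/(-20082)) + h(-173) = (-2720 + 1/(-20082)) - 173*(-1 - 173) = (-2720 - 1/20082) - 173*(-174) = -54623041/20082 + 30102 = 549885323/20082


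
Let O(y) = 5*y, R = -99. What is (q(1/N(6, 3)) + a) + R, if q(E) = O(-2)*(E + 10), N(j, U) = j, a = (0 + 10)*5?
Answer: -452/3 ≈ -150.67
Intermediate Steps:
a = 50 (a = 10*5 = 50)
q(E) = -100 - 10*E (q(E) = (5*(-2))*(E + 10) = -10*(10 + E) = -100 - 10*E)
(q(1/N(6, 3)) + a) + R = ((-100 - 10/6) + 50) - 99 = ((-100 - 10*⅙) + 50) - 99 = ((-100 - 5/3) + 50) - 99 = (-305/3 + 50) - 99 = -155/3 - 99 = -452/3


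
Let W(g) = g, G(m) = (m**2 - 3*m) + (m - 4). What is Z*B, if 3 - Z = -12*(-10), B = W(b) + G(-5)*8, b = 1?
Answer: -29133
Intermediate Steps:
G(m) = -4 + m**2 - 2*m (G(m) = (m**2 - 3*m) + (-4 + m) = -4 + m**2 - 2*m)
B = 249 (B = 1 + (-4 + (-5)**2 - 2*(-5))*8 = 1 + (-4 + 25 + 10)*8 = 1 + 31*8 = 1 + 248 = 249)
Z = -117 (Z = 3 - (-12)*(-10) = 3 - 1*120 = 3 - 120 = -117)
Z*B = -117*249 = -29133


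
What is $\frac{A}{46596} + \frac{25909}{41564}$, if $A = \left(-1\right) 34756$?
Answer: $- \frac{59335655}{484179036} \approx -0.12255$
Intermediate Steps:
$A = -34756$
$\frac{A}{46596} + \frac{25909}{41564} = - \frac{34756}{46596} + \frac{25909}{41564} = \left(-34756\right) \frac{1}{46596} + 25909 \cdot \frac{1}{41564} = - \frac{8689}{11649} + \frac{25909}{41564} = - \frac{59335655}{484179036}$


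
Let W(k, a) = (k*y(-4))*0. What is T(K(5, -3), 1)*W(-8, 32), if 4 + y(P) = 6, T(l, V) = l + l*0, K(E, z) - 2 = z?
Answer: 0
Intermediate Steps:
K(E, z) = 2 + z
T(l, V) = l (T(l, V) = l + 0 = l)
y(P) = 2 (y(P) = -4 + 6 = 2)
W(k, a) = 0 (W(k, a) = (k*2)*0 = (2*k)*0 = 0)
T(K(5, -3), 1)*W(-8, 32) = (2 - 3)*0 = -1*0 = 0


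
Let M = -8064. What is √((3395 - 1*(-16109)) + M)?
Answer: 4*√715 ≈ 106.96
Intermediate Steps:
√((3395 - 1*(-16109)) + M) = √((3395 - 1*(-16109)) - 8064) = √((3395 + 16109) - 8064) = √(19504 - 8064) = √11440 = 4*√715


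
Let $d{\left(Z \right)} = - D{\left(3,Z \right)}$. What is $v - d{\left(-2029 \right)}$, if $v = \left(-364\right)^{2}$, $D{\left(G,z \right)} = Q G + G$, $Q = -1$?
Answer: $132496$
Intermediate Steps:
$D{\left(G,z \right)} = 0$ ($D{\left(G,z \right)} = - G + G = 0$)
$v = 132496$
$d{\left(Z \right)} = 0$ ($d{\left(Z \right)} = \left(-1\right) 0 = 0$)
$v - d{\left(-2029 \right)} = 132496 - 0 = 132496 + 0 = 132496$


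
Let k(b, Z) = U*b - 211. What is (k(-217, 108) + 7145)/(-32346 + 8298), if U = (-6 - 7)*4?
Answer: -9109/12024 ≈ -0.75757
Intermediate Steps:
U = -52 (U = -13*4 = -52)
k(b, Z) = -211 - 52*b (k(b, Z) = -52*b - 211 = -211 - 52*b)
(k(-217, 108) + 7145)/(-32346 + 8298) = ((-211 - 52*(-217)) + 7145)/(-32346 + 8298) = ((-211 + 11284) + 7145)/(-24048) = (11073 + 7145)*(-1/24048) = 18218*(-1/24048) = -9109/12024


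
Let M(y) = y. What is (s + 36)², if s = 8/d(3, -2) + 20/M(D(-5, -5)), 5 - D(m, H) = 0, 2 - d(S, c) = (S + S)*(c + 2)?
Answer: 1936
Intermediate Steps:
d(S, c) = 2 - 2*S*(2 + c) (d(S, c) = 2 - (S + S)*(c + 2) = 2 - 2*S*(2 + c))
D(m, H) = 5 (D(m, H) = 5 - 1*0 = 5 + 0 = 5)
s = 8 (s = 8/(2 - 4*3 - 2*3*(-2)) + 20/5 = 8/(2 - 12 + 12) + 20*(⅕) = 8/2 + 4 = 8*(½) + 4 = 4 + 4 = 8)
(s + 36)² = (8 + 36)² = 44² = 1936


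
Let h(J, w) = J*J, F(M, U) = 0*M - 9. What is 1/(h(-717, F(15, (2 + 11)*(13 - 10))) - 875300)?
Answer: -1/361211 ≈ -2.7685e-6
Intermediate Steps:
F(M, U) = -9 (F(M, U) = 0 - 9 = -9)
h(J, w) = J²
1/(h(-717, F(15, (2 + 11)*(13 - 10))) - 875300) = 1/((-717)² - 875300) = 1/(514089 - 875300) = 1/(-361211) = -1/361211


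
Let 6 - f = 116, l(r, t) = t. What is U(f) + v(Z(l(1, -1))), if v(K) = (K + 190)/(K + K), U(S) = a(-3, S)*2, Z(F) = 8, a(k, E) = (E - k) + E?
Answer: -3373/8 ≈ -421.63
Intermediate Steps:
a(k, E) = -k + 2*E
f = -110 (f = 6 - 1*116 = 6 - 116 = -110)
U(S) = 6 + 4*S (U(S) = (-1*(-3) + 2*S)*2 = (3 + 2*S)*2 = 6 + 4*S)
v(K) = (190 + K)/(2*K) (v(K) = (190 + K)/((2*K)) = (190 + K)*(1/(2*K)) = (190 + K)/(2*K))
U(f) + v(Z(l(1, -1))) = (6 + 4*(-110)) + (½)*(190 + 8)/8 = (6 - 440) + (½)*(⅛)*198 = -434 + 99/8 = -3373/8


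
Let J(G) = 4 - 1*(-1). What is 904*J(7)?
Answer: 4520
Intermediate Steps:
J(G) = 5 (J(G) = 4 + 1 = 5)
904*J(7) = 904*5 = 4520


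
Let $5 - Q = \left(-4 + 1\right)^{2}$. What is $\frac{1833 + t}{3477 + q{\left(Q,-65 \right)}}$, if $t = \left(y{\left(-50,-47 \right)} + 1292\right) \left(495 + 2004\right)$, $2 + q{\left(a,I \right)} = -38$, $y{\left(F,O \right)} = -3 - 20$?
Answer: $\frac{3173064}{3437} \approx 923.21$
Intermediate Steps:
$y{\left(F,O \right)} = -23$ ($y{\left(F,O \right)} = -3 - 20 = -23$)
$Q = -4$ ($Q = 5 - \left(-4 + 1\right)^{2} = 5 - \left(-3\right)^{2} = 5 - 9 = -4$)
$q{\left(a,I \right)} = -40$ ($q{\left(a,I \right)} = -2 - 38 = -40$)
$t = 3171231$ ($t = \left(-23 + 1292\right) \left(495 + 2004\right) = 1269 \cdot 2499 = 3171231$)
$\frac{1833 + t}{3477 + q{\left(Q,-65 \right)}} = \frac{1833 + 3171231}{3477 - 40} = \frac{3173064}{3437}$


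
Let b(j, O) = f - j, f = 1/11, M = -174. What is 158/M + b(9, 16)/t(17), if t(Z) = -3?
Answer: 1973/957 ≈ 2.0616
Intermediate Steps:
f = 1/11 ≈ 0.090909
b(j, O) = 1/11 - j
158/M + b(9, 16)/t(17) = 158/(-174) + (1/11 - 1*9)/(-3) = 158*(-1/174) + (1/11 - 9)*(-⅓) = -79/87 - 98/11*(-⅓) = -79/87 + 98/33 = 1973/957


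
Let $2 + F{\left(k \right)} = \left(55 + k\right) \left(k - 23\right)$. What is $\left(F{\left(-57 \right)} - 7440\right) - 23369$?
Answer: $-30651$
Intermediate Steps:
$F{\left(k \right)} = -2 + \left(-23 + k\right) \left(55 + k\right)$ ($F{\left(k \right)} = -2 + \left(55 + k\right) \left(k - 23\right) = -2 + \left(55 + k\right) \left(-23 + k\right) = -2 + \left(-23 + k\right) \left(55 + k\right)$)
$\left(F{\left(-57 \right)} - 7440\right) - 23369 = \left(\left(-1267 + \left(-57\right)^{2} + 32 \left(-57\right)\right) - 7440\right) - 23369 = \left(\left(-1267 + 3249 - 1824\right) - 7440\right) - 23369 = \left(158 - 7440\right) - 23369 = -7282 - 23369 = -30651$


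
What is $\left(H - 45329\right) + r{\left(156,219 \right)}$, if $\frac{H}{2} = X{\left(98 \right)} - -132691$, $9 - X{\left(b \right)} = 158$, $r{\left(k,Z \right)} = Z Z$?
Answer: $267716$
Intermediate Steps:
$r{\left(k,Z \right)} = Z^{2}$
$X{\left(b \right)} = -149$ ($X{\left(b \right)} = 9 - 158 = -149$)
$H = 265084$ ($H = 2 \left(-149 - -132691\right) = 2 \left(-149 + 132691\right) = 2 \cdot 132542 = 265084$)
$\left(H - 45329\right) + r{\left(156,219 \right)} = \left(265084 - 45329\right) + 219^{2} = 219755 + 47961 = 267716$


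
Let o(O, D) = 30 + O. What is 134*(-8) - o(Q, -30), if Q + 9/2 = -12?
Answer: -2171/2 ≈ -1085.5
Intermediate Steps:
Q = -33/2 (Q = -9/2 - 12 = -33/2 ≈ -16.500)
134*(-8) - o(Q, -30) = 134*(-8) - (30 - 33/2) = -1072 - 1*27/2 = -1072 - 27/2 = -2171/2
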